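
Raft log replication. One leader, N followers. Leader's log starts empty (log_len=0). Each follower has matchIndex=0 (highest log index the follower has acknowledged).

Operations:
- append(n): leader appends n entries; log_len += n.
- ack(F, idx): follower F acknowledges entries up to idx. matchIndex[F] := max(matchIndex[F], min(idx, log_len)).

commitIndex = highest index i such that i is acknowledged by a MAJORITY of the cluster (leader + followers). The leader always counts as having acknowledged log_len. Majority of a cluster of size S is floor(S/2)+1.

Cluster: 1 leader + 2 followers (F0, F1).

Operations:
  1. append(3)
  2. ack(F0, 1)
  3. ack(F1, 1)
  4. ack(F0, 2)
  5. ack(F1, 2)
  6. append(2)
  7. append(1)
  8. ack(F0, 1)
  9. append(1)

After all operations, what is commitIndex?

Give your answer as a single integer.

Op 1: append 3 -> log_len=3
Op 2: F0 acks idx 1 -> match: F0=1 F1=0; commitIndex=1
Op 3: F1 acks idx 1 -> match: F0=1 F1=1; commitIndex=1
Op 4: F0 acks idx 2 -> match: F0=2 F1=1; commitIndex=2
Op 5: F1 acks idx 2 -> match: F0=2 F1=2; commitIndex=2
Op 6: append 2 -> log_len=5
Op 7: append 1 -> log_len=6
Op 8: F0 acks idx 1 -> match: F0=2 F1=2; commitIndex=2
Op 9: append 1 -> log_len=7

Answer: 2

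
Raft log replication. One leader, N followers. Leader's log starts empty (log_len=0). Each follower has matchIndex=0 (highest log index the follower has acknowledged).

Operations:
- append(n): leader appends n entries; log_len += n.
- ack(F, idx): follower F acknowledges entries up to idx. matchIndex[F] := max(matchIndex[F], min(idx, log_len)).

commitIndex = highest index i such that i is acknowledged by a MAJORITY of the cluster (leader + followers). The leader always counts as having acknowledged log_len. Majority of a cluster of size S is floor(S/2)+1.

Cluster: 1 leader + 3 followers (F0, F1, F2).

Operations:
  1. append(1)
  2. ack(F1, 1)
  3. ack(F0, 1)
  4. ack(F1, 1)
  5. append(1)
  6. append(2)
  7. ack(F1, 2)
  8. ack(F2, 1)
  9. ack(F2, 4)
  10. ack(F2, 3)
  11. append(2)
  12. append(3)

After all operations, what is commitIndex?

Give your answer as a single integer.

Answer: 2

Derivation:
Op 1: append 1 -> log_len=1
Op 2: F1 acks idx 1 -> match: F0=0 F1=1 F2=0; commitIndex=0
Op 3: F0 acks idx 1 -> match: F0=1 F1=1 F2=0; commitIndex=1
Op 4: F1 acks idx 1 -> match: F0=1 F1=1 F2=0; commitIndex=1
Op 5: append 1 -> log_len=2
Op 6: append 2 -> log_len=4
Op 7: F1 acks idx 2 -> match: F0=1 F1=2 F2=0; commitIndex=1
Op 8: F2 acks idx 1 -> match: F0=1 F1=2 F2=1; commitIndex=1
Op 9: F2 acks idx 4 -> match: F0=1 F1=2 F2=4; commitIndex=2
Op 10: F2 acks idx 3 -> match: F0=1 F1=2 F2=4; commitIndex=2
Op 11: append 2 -> log_len=6
Op 12: append 3 -> log_len=9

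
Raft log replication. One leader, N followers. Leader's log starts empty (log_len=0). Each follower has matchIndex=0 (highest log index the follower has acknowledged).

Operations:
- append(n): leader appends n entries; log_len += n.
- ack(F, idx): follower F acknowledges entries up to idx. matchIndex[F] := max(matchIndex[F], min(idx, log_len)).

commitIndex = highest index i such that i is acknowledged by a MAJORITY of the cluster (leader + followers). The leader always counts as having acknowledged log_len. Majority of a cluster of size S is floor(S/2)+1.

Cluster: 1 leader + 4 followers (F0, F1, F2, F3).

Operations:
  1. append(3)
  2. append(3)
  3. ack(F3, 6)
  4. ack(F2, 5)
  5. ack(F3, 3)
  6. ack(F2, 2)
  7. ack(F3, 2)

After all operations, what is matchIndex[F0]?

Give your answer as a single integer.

Op 1: append 3 -> log_len=3
Op 2: append 3 -> log_len=6
Op 3: F3 acks idx 6 -> match: F0=0 F1=0 F2=0 F3=6; commitIndex=0
Op 4: F2 acks idx 5 -> match: F0=0 F1=0 F2=5 F3=6; commitIndex=5
Op 5: F3 acks idx 3 -> match: F0=0 F1=0 F2=5 F3=6; commitIndex=5
Op 6: F2 acks idx 2 -> match: F0=0 F1=0 F2=5 F3=6; commitIndex=5
Op 7: F3 acks idx 2 -> match: F0=0 F1=0 F2=5 F3=6; commitIndex=5

Answer: 0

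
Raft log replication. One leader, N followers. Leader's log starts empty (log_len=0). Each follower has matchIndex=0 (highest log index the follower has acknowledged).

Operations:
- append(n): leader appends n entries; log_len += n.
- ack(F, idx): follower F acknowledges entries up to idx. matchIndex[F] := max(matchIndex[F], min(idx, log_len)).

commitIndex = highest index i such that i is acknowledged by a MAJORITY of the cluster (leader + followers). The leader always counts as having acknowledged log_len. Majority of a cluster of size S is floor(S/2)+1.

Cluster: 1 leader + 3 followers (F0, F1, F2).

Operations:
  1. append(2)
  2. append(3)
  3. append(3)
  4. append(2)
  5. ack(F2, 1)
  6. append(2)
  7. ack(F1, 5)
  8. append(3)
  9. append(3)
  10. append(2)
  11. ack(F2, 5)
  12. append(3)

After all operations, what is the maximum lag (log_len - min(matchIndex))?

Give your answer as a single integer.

Answer: 23

Derivation:
Op 1: append 2 -> log_len=2
Op 2: append 3 -> log_len=5
Op 3: append 3 -> log_len=8
Op 4: append 2 -> log_len=10
Op 5: F2 acks idx 1 -> match: F0=0 F1=0 F2=1; commitIndex=0
Op 6: append 2 -> log_len=12
Op 7: F1 acks idx 5 -> match: F0=0 F1=5 F2=1; commitIndex=1
Op 8: append 3 -> log_len=15
Op 9: append 3 -> log_len=18
Op 10: append 2 -> log_len=20
Op 11: F2 acks idx 5 -> match: F0=0 F1=5 F2=5; commitIndex=5
Op 12: append 3 -> log_len=23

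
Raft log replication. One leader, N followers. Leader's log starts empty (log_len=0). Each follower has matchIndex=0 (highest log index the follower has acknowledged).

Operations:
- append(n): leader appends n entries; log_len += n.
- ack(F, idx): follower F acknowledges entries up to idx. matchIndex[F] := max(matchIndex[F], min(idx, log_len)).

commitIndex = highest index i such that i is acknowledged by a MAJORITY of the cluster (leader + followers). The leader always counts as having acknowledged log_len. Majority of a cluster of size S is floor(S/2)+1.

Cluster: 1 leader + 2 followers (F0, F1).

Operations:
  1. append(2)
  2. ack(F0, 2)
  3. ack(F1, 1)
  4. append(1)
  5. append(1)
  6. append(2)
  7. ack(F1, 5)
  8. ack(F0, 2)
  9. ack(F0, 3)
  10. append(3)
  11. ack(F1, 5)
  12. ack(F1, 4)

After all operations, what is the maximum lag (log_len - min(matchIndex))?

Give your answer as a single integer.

Answer: 6

Derivation:
Op 1: append 2 -> log_len=2
Op 2: F0 acks idx 2 -> match: F0=2 F1=0; commitIndex=2
Op 3: F1 acks idx 1 -> match: F0=2 F1=1; commitIndex=2
Op 4: append 1 -> log_len=3
Op 5: append 1 -> log_len=4
Op 6: append 2 -> log_len=6
Op 7: F1 acks idx 5 -> match: F0=2 F1=5; commitIndex=5
Op 8: F0 acks idx 2 -> match: F0=2 F1=5; commitIndex=5
Op 9: F0 acks idx 3 -> match: F0=3 F1=5; commitIndex=5
Op 10: append 3 -> log_len=9
Op 11: F1 acks idx 5 -> match: F0=3 F1=5; commitIndex=5
Op 12: F1 acks idx 4 -> match: F0=3 F1=5; commitIndex=5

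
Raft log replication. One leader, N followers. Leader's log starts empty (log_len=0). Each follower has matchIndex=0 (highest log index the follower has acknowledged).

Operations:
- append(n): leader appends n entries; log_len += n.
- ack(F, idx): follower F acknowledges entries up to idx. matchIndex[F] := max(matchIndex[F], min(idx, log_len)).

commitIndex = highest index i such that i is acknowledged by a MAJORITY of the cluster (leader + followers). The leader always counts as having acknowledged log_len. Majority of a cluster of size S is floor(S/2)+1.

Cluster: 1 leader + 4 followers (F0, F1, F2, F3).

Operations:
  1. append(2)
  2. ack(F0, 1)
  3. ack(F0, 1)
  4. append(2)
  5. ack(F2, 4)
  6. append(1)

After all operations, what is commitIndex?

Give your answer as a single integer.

Answer: 1

Derivation:
Op 1: append 2 -> log_len=2
Op 2: F0 acks idx 1 -> match: F0=1 F1=0 F2=0 F3=0; commitIndex=0
Op 3: F0 acks idx 1 -> match: F0=1 F1=0 F2=0 F3=0; commitIndex=0
Op 4: append 2 -> log_len=4
Op 5: F2 acks idx 4 -> match: F0=1 F1=0 F2=4 F3=0; commitIndex=1
Op 6: append 1 -> log_len=5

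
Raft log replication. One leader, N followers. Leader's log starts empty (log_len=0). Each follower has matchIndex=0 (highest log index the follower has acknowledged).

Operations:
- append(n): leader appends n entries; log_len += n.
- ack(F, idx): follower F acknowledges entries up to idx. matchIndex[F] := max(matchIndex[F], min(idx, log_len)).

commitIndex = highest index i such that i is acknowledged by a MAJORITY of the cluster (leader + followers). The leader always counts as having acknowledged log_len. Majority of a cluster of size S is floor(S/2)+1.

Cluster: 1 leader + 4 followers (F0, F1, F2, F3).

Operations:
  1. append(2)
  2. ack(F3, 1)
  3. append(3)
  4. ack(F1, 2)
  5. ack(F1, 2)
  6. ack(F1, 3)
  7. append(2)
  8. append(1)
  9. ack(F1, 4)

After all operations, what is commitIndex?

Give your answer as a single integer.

Op 1: append 2 -> log_len=2
Op 2: F3 acks idx 1 -> match: F0=0 F1=0 F2=0 F3=1; commitIndex=0
Op 3: append 3 -> log_len=5
Op 4: F1 acks idx 2 -> match: F0=0 F1=2 F2=0 F3=1; commitIndex=1
Op 5: F1 acks idx 2 -> match: F0=0 F1=2 F2=0 F3=1; commitIndex=1
Op 6: F1 acks idx 3 -> match: F0=0 F1=3 F2=0 F3=1; commitIndex=1
Op 7: append 2 -> log_len=7
Op 8: append 1 -> log_len=8
Op 9: F1 acks idx 4 -> match: F0=0 F1=4 F2=0 F3=1; commitIndex=1

Answer: 1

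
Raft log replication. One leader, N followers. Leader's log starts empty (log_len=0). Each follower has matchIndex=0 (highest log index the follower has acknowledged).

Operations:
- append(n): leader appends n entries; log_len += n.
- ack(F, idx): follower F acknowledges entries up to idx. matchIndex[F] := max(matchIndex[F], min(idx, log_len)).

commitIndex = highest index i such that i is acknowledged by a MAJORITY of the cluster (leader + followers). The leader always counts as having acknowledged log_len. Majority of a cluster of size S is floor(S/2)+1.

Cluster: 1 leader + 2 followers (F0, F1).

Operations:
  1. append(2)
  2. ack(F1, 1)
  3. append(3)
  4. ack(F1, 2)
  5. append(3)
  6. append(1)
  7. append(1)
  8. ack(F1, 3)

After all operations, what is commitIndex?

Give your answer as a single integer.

Answer: 3

Derivation:
Op 1: append 2 -> log_len=2
Op 2: F1 acks idx 1 -> match: F0=0 F1=1; commitIndex=1
Op 3: append 3 -> log_len=5
Op 4: F1 acks idx 2 -> match: F0=0 F1=2; commitIndex=2
Op 5: append 3 -> log_len=8
Op 6: append 1 -> log_len=9
Op 7: append 1 -> log_len=10
Op 8: F1 acks idx 3 -> match: F0=0 F1=3; commitIndex=3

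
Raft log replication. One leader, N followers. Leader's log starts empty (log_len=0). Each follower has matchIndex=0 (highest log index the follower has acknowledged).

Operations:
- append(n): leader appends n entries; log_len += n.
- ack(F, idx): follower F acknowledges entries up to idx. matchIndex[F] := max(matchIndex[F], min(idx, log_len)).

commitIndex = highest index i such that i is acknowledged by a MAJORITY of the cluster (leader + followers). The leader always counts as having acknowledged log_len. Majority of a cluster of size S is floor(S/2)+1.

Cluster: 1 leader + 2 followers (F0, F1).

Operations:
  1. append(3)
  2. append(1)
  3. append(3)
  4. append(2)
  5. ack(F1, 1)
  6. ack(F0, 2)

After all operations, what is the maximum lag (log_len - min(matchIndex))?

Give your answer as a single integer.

Op 1: append 3 -> log_len=3
Op 2: append 1 -> log_len=4
Op 3: append 3 -> log_len=7
Op 4: append 2 -> log_len=9
Op 5: F1 acks idx 1 -> match: F0=0 F1=1; commitIndex=1
Op 6: F0 acks idx 2 -> match: F0=2 F1=1; commitIndex=2

Answer: 8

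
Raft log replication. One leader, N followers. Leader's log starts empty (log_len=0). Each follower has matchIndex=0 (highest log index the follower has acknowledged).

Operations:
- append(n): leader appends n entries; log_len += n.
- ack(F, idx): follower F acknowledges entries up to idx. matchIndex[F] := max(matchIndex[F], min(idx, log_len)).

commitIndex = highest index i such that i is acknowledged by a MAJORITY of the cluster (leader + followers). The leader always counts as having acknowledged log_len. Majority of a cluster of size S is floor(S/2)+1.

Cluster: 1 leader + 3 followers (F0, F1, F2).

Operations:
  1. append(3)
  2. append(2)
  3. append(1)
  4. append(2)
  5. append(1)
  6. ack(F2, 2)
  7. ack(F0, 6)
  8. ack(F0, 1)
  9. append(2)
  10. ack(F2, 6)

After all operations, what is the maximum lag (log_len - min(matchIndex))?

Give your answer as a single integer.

Answer: 11

Derivation:
Op 1: append 3 -> log_len=3
Op 2: append 2 -> log_len=5
Op 3: append 1 -> log_len=6
Op 4: append 2 -> log_len=8
Op 5: append 1 -> log_len=9
Op 6: F2 acks idx 2 -> match: F0=0 F1=0 F2=2; commitIndex=0
Op 7: F0 acks idx 6 -> match: F0=6 F1=0 F2=2; commitIndex=2
Op 8: F0 acks idx 1 -> match: F0=6 F1=0 F2=2; commitIndex=2
Op 9: append 2 -> log_len=11
Op 10: F2 acks idx 6 -> match: F0=6 F1=0 F2=6; commitIndex=6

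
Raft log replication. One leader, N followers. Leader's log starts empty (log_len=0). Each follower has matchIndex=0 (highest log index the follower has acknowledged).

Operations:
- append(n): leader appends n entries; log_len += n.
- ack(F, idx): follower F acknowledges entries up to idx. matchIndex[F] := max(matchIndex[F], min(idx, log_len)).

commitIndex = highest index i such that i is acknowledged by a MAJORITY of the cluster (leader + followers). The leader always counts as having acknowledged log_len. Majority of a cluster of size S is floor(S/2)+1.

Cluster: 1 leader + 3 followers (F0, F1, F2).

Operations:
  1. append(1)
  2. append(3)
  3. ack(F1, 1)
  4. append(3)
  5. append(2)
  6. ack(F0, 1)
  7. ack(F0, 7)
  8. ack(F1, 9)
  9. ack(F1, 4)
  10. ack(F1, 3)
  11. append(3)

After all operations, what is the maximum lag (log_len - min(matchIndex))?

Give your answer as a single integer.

Op 1: append 1 -> log_len=1
Op 2: append 3 -> log_len=4
Op 3: F1 acks idx 1 -> match: F0=0 F1=1 F2=0; commitIndex=0
Op 4: append 3 -> log_len=7
Op 5: append 2 -> log_len=9
Op 6: F0 acks idx 1 -> match: F0=1 F1=1 F2=0; commitIndex=1
Op 7: F0 acks idx 7 -> match: F0=7 F1=1 F2=0; commitIndex=1
Op 8: F1 acks idx 9 -> match: F0=7 F1=9 F2=0; commitIndex=7
Op 9: F1 acks idx 4 -> match: F0=7 F1=9 F2=0; commitIndex=7
Op 10: F1 acks idx 3 -> match: F0=7 F1=9 F2=0; commitIndex=7
Op 11: append 3 -> log_len=12

Answer: 12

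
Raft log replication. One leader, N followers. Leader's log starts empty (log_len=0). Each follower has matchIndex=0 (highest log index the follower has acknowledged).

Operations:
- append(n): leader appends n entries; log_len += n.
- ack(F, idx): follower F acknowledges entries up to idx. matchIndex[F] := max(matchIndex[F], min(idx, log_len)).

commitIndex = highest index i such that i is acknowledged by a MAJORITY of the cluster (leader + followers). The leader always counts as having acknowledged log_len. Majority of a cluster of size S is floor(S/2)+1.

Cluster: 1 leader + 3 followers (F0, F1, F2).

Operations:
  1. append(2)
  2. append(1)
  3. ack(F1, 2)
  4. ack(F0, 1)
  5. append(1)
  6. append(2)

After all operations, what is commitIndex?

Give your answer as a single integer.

Answer: 1

Derivation:
Op 1: append 2 -> log_len=2
Op 2: append 1 -> log_len=3
Op 3: F1 acks idx 2 -> match: F0=0 F1=2 F2=0; commitIndex=0
Op 4: F0 acks idx 1 -> match: F0=1 F1=2 F2=0; commitIndex=1
Op 5: append 1 -> log_len=4
Op 6: append 2 -> log_len=6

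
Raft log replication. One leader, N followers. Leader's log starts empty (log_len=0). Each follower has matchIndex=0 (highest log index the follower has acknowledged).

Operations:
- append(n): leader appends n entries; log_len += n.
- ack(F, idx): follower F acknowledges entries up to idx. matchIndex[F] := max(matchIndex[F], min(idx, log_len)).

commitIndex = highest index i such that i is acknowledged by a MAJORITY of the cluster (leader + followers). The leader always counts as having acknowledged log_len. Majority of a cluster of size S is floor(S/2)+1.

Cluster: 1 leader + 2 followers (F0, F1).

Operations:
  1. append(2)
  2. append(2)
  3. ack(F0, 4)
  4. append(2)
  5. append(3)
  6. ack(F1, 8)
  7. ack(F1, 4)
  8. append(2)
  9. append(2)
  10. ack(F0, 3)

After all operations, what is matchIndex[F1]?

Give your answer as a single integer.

Op 1: append 2 -> log_len=2
Op 2: append 2 -> log_len=4
Op 3: F0 acks idx 4 -> match: F0=4 F1=0; commitIndex=4
Op 4: append 2 -> log_len=6
Op 5: append 3 -> log_len=9
Op 6: F1 acks idx 8 -> match: F0=4 F1=8; commitIndex=8
Op 7: F1 acks idx 4 -> match: F0=4 F1=8; commitIndex=8
Op 8: append 2 -> log_len=11
Op 9: append 2 -> log_len=13
Op 10: F0 acks idx 3 -> match: F0=4 F1=8; commitIndex=8

Answer: 8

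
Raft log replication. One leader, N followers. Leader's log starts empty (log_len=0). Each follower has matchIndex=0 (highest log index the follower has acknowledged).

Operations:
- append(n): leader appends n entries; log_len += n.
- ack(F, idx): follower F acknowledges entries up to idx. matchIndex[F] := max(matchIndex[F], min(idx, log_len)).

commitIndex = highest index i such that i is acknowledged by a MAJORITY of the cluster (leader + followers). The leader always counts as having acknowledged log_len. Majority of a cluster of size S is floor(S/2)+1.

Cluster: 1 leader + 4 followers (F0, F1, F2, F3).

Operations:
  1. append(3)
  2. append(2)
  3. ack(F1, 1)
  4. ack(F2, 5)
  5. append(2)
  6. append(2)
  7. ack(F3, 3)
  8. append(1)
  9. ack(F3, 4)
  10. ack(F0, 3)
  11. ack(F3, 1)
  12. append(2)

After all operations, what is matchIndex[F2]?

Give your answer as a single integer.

Op 1: append 3 -> log_len=3
Op 2: append 2 -> log_len=5
Op 3: F1 acks idx 1 -> match: F0=0 F1=1 F2=0 F3=0; commitIndex=0
Op 4: F2 acks idx 5 -> match: F0=0 F1=1 F2=5 F3=0; commitIndex=1
Op 5: append 2 -> log_len=7
Op 6: append 2 -> log_len=9
Op 7: F3 acks idx 3 -> match: F0=0 F1=1 F2=5 F3=3; commitIndex=3
Op 8: append 1 -> log_len=10
Op 9: F3 acks idx 4 -> match: F0=0 F1=1 F2=5 F3=4; commitIndex=4
Op 10: F0 acks idx 3 -> match: F0=3 F1=1 F2=5 F3=4; commitIndex=4
Op 11: F3 acks idx 1 -> match: F0=3 F1=1 F2=5 F3=4; commitIndex=4
Op 12: append 2 -> log_len=12

Answer: 5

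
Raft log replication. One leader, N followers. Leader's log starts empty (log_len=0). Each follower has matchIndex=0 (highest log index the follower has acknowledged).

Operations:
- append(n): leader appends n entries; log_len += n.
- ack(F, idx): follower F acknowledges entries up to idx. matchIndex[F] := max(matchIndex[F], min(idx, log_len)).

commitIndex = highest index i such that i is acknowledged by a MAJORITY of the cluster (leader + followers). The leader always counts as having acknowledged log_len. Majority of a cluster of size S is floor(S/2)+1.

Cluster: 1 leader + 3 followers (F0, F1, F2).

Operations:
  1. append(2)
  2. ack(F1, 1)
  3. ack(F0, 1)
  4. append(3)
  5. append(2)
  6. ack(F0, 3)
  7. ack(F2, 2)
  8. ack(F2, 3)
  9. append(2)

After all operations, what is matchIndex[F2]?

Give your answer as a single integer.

Op 1: append 2 -> log_len=2
Op 2: F1 acks idx 1 -> match: F0=0 F1=1 F2=0; commitIndex=0
Op 3: F0 acks idx 1 -> match: F0=1 F1=1 F2=0; commitIndex=1
Op 4: append 3 -> log_len=5
Op 5: append 2 -> log_len=7
Op 6: F0 acks idx 3 -> match: F0=3 F1=1 F2=0; commitIndex=1
Op 7: F2 acks idx 2 -> match: F0=3 F1=1 F2=2; commitIndex=2
Op 8: F2 acks idx 3 -> match: F0=3 F1=1 F2=3; commitIndex=3
Op 9: append 2 -> log_len=9

Answer: 3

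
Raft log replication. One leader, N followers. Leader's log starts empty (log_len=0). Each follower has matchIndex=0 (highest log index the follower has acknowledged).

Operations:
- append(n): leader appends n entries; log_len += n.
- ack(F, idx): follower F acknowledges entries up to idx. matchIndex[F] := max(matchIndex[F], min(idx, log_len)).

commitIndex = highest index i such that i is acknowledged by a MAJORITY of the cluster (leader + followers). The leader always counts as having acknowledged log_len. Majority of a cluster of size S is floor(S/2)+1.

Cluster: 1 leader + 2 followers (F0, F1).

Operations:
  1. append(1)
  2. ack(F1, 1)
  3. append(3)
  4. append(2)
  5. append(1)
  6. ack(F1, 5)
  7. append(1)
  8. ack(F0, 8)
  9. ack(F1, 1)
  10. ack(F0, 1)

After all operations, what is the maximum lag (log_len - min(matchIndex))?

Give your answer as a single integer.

Op 1: append 1 -> log_len=1
Op 2: F1 acks idx 1 -> match: F0=0 F1=1; commitIndex=1
Op 3: append 3 -> log_len=4
Op 4: append 2 -> log_len=6
Op 5: append 1 -> log_len=7
Op 6: F1 acks idx 5 -> match: F0=0 F1=5; commitIndex=5
Op 7: append 1 -> log_len=8
Op 8: F0 acks idx 8 -> match: F0=8 F1=5; commitIndex=8
Op 9: F1 acks idx 1 -> match: F0=8 F1=5; commitIndex=8
Op 10: F0 acks idx 1 -> match: F0=8 F1=5; commitIndex=8

Answer: 3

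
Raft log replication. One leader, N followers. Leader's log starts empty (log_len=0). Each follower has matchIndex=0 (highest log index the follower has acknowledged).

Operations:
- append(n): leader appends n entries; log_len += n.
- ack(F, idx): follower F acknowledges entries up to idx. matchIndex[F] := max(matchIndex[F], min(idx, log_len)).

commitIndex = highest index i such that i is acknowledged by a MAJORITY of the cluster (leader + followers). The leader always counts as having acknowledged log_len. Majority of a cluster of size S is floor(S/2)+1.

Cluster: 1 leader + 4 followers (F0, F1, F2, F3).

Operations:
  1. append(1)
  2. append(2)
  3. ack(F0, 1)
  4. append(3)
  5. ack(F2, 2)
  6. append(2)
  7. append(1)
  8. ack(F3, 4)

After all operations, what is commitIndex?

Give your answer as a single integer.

Answer: 2

Derivation:
Op 1: append 1 -> log_len=1
Op 2: append 2 -> log_len=3
Op 3: F0 acks idx 1 -> match: F0=1 F1=0 F2=0 F3=0; commitIndex=0
Op 4: append 3 -> log_len=6
Op 5: F2 acks idx 2 -> match: F0=1 F1=0 F2=2 F3=0; commitIndex=1
Op 6: append 2 -> log_len=8
Op 7: append 1 -> log_len=9
Op 8: F3 acks idx 4 -> match: F0=1 F1=0 F2=2 F3=4; commitIndex=2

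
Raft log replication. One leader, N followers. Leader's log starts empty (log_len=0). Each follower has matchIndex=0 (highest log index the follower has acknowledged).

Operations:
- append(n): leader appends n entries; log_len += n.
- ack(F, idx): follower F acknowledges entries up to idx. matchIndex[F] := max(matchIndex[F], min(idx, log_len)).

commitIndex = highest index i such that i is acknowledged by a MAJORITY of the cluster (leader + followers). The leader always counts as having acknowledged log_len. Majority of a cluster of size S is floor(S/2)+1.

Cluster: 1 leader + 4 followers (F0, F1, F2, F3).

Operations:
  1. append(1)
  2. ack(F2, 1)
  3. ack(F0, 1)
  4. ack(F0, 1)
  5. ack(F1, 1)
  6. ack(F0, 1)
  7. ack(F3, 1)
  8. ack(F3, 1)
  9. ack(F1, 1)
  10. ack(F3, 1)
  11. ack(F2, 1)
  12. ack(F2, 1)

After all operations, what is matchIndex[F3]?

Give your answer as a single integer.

Op 1: append 1 -> log_len=1
Op 2: F2 acks idx 1 -> match: F0=0 F1=0 F2=1 F3=0; commitIndex=0
Op 3: F0 acks idx 1 -> match: F0=1 F1=0 F2=1 F3=0; commitIndex=1
Op 4: F0 acks idx 1 -> match: F0=1 F1=0 F2=1 F3=0; commitIndex=1
Op 5: F1 acks idx 1 -> match: F0=1 F1=1 F2=1 F3=0; commitIndex=1
Op 6: F0 acks idx 1 -> match: F0=1 F1=1 F2=1 F3=0; commitIndex=1
Op 7: F3 acks idx 1 -> match: F0=1 F1=1 F2=1 F3=1; commitIndex=1
Op 8: F3 acks idx 1 -> match: F0=1 F1=1 F2=1 F3=1; commitIndex=1
Op 9: F1 acks idx 1 -> match: F0=1 F1=1 F2=1 F3=1; commitIndex=1
Op 10: F3 acks idx 1 -> match: F0=1 F1=1 F2=1 F3=1; commitIndex=1
Op 11: F2 acks idx 1 -> match: F0=1 F1=1 F2=1 F3=1; commitIndex=1
Op 12: F2 acks idx 1 -> match: F0=1 F1=1 F2=1 F3=1; commitIndex=1

Answer: 1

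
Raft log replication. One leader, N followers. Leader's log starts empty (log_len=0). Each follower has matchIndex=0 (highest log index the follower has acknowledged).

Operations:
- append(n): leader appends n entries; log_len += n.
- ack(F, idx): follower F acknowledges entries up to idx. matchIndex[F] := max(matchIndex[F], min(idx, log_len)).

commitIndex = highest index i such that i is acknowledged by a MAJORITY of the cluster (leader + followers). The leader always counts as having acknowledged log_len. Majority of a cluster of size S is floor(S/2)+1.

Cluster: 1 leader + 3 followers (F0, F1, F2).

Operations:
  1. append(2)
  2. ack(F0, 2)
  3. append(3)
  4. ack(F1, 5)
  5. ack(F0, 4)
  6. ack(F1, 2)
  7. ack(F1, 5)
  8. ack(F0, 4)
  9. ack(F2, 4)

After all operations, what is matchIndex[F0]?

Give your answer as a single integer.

Op 1: append 2 -> log_len=2
Op 2: F0 acks idx 2 -> match: F0=2 F1=0 F2=0; commitIndex=0
Op 3: append 3 -> log_len=5
Op 4: F1 acks idx 5 -> match: F0=2 F1=5 F2=0; commitIndex=2
Op 5: F0 acks idx 4 -> match: F0=4 F1=5 F2=0; commitIndex=4
Op 6: F1 acks idx 2 -> match: F0=4 F1=5 F2=0; commitIndex=4
Op 7: F1 acks idx 5 -> match: F0=4 F1=5 F2=0; commitIndex=4
Op 8: F0 acks idx 4 -> match: F0=4 F1=5 F2=0; commitIndex=4
Op 9: F2 acks idx 4 -> match: F0=4 F1=5 F2=4; commitIndex=4

Answer: 4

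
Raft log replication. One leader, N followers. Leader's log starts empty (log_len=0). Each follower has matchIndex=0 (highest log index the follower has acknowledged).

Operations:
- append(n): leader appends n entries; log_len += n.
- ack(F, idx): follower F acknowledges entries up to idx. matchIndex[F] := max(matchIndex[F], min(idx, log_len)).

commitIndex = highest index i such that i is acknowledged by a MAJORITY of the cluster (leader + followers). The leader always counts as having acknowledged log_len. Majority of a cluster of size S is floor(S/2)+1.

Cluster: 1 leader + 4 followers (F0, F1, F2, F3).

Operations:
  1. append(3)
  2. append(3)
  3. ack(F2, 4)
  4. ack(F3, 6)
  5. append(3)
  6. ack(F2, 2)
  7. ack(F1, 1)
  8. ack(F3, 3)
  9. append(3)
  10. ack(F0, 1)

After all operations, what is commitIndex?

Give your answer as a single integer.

Op 1: append 3 -> log_len=3
Op 2: append 3 -> log_len=6
Op 3: F2 acks idx 4 -> match: F0=0 F1=0 F2=4 F3=0; commitIndex=0
Op 4: F3 acks idx 6 -> match: F0=0 F1=0 F2=4 F3=6; commitIndex=4
Op 5: append 3 -> log_len=9
Op 6: F2 acks idx 2 -> match: F0=0 F1=0 F2=4 F3=6; commitIndex=4
Op 7: F1 acks idx 1 -> match: F0=0 F1=1 F2=4 F3=6; commitIndex=4
Op 8: F3 acks idx 3 -> match: F0=0 F1=1 F2=4 F3=6; commitIndex=4
Op 9: append 3 -> log_len=12
Op 10: F0 acks idx 1 -> match: F0=1 F1=1 F2=4 F3=6; commitIndex=4

Answer: 4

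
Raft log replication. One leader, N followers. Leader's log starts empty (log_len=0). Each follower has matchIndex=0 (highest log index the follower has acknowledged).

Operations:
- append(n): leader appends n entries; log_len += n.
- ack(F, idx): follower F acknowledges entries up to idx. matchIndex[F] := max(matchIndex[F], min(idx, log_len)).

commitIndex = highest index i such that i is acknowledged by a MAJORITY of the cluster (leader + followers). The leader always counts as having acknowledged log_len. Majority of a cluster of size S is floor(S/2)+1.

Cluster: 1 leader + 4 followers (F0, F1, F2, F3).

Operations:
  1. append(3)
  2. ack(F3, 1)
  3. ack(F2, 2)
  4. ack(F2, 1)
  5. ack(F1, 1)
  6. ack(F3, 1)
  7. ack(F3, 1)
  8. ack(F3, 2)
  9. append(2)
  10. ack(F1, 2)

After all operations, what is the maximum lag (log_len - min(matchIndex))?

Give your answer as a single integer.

Op 1: append 3 -> log_len=3
Op 2: F3 acks idx 1 -> match: F0=0 F1=0 F2=0 F3=1; commitIndex=0
Op 3: F2 acks idx 2 -> match: F0=0 F1=0 F2=2 F3=1; commitIndex=1
Op 4: F2 acks idx 1 -> match: F0=0 F1=0 F2=2 F3=1; commitIndex=1
Op 5: F1 acks idx 1 -> match: F0=0 F1=1 F2=2 F3=1; commitIndex=1
Op 6: F3 acks idx 1 -> match: F0=0 F1=1 F2=2 F3=1; commitIndex=1
Op 7: F3 acks idx 1 -> match: F0=0 F1=1 F2=2 F3=1; commitIndex=1
Op 8: F3 acks idx 2 -> match: F0=0 F1=1 F2=2 F3=2; commitIndex=2
Op 9: append 2 -> log_len=5
Op 10: F1 acks idx 2 -> match: F0=0 F1=2 F2=2 F3=2; commitIndex=2

Answer: 5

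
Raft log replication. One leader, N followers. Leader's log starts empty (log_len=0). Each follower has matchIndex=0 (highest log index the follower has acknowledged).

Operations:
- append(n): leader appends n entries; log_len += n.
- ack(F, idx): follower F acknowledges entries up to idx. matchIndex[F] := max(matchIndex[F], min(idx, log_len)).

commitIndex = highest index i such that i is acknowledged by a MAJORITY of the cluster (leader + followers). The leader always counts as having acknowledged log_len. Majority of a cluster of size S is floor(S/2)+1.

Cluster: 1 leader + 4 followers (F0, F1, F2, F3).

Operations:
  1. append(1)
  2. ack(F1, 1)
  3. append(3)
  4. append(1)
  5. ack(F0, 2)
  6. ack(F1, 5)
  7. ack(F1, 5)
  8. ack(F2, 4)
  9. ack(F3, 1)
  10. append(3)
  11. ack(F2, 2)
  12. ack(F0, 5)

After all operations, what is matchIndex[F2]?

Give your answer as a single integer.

Answer: 4

Derivation:
Op 1: append 1 -> log_len=1
Op 2: F1 acks idx 1 -> match: F0=0 F1=1 F2=0 F3=0; commitIndex=0
Op 3: append 3 -> log_len=4
Op 4: append 1 -> log_len=5
Op 5: F0 acks idx 2 -> match: F0=2 F1=1 F2=0 F3=0; commitIndex=1
Op 6: F1 acks idx 5 -> match: F0=2 F1=5 F2=0 F3=0; commitIndex=2
Op 7: F1 acks idx 5 -> match: F0=2 F1=5 F2=0 F3=0; commitIndex=2
Op 8: F2 acks idx 4 -> match: F0=2 F1=5 F2=4 F3=0; commitIndex=4
Op 9: F3 acks idx 1 -> match: F0=2 F1=5 F2=4 F3=1; commitIndex=4
Op 10: append 3 -> log_len=8
Op 11: F2 acks idx 2 -> match: F0=2 F1=5 F2=4 F3=1; commitIndex=4
Op 12: F0 acks idx 5 -> match: F0=5 F1=5 F2=4 F3=1; commitIndex=5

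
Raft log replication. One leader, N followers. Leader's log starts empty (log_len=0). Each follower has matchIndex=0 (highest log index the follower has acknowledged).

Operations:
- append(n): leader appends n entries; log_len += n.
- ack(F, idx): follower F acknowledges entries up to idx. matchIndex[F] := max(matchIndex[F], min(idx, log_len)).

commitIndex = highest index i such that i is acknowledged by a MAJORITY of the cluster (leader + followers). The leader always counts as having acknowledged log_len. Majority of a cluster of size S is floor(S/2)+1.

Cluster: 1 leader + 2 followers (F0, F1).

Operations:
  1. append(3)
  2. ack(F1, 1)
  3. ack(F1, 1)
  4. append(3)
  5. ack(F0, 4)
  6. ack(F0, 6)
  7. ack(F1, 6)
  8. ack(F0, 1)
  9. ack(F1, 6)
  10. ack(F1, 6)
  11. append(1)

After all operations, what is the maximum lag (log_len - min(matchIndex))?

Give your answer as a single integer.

Answer: 1

Derivation:
Op 1: append 3 -> log_len=3
Op 2: F1 acks idx 1 -> match: F0=0 F1=1; commitIndex=1
Op 3: F1 acks idx 1 -> match: F0=0 F1=1; commitIndex=1
Op 4: append 3 -> log_len=6
Op 5: F0 acks idx 4 -> match: F0=4 F1=1; commitIndex=4
Op 6: F0 acks idx 6 -> match: F0=6 F1=1; commitIndex=6
Op 7: F1 acks idx 6 -> match: F0=6 F1=6; commitIndex=6
Op 8: F0 acks idx 1 -> match: F0=6 F1=6; commitIndex=6
Op 9: F1 acks idx 6 -> match: F0=6 F1=6; commitIndex=6
Op 10: F1 acks idx 6 -> match: F0=6 F1=6; commitIndex=6
Op 11: append 1 -> log_len=7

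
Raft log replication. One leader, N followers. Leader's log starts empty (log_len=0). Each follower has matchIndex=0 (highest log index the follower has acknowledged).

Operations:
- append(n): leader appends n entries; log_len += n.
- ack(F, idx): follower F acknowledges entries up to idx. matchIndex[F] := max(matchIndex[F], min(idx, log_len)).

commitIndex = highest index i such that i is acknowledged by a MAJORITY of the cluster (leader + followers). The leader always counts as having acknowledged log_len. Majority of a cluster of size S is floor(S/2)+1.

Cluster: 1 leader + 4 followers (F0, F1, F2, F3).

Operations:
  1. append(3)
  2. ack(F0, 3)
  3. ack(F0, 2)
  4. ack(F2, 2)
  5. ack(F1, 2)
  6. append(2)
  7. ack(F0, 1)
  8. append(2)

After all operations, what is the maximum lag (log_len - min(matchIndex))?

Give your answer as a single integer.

Op 1: append 3 -> log_len=3
Op 2: F0 acks idx 3 -> match: F0=3 F1=0 F2=0 F3=0; commitIndex=0
Op 3: F0 acks idx 2 -> match: F0=3 F1=0 F2=0 F3=0; commitIndex=0
Op 4: F2 acks idx 2 -> match: F0=3 F1=0 F2=2 F3=0; commitIndex=2
Op 5: F1 acks idx 2 -> match: F0=3 F1=2 F2=2 F3=0; commitIndex=2
Op 6: append 2 -> log_len=5
Op 7: F0 acks idx 1 -> match: F0=3 F1=2 F2=2 F3=0; commitIndex=2
Op 8: append 2 -> log_len=7

Answer: 7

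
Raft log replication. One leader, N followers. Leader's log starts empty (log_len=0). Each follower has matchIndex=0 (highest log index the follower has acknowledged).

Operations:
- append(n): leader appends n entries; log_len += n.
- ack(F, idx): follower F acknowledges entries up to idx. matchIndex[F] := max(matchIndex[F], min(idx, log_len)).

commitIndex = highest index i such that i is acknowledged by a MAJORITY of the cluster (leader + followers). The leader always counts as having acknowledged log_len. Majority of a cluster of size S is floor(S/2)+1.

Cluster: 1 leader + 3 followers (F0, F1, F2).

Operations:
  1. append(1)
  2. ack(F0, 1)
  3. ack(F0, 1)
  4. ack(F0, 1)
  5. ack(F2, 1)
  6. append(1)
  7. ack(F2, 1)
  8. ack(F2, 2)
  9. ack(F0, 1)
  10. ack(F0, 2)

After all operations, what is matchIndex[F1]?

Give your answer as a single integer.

Op 1: append 1 -> log_len=1
Op 2: F0 acks idx 1 -> match: F0=1 F1=0 F2=0; commitIndex=0
Op 3: F0 acks idx 1 -> match: F0=1 F1=0 F2=0; commitIndex=0
Op 4: F0 acks idx 1 -> match: F0=1 F1=0 F2=0; commitIndex=0
Op 5: F2 acks idx 1 -> match: F0=1 F1=0 F2=1; commitIndex=1
Op 6: append 1 -> log_len=2
Op 7: F2 acks idx 1 -> match: F0=1 F1=0 F2=1; commitIndex=1
Op 8: F2 acks idx 2 -> match: F0=1 F1=0 F2=2; commitIndex=1
Op 9: F0 acks idx 1 -> match: F0=1 F1=0 F2=2; commitIndex=1
Op 10: F0 acks idx 2 -> match: F0=2 F1=0 F2=2; commitIndex=2

Answer: 0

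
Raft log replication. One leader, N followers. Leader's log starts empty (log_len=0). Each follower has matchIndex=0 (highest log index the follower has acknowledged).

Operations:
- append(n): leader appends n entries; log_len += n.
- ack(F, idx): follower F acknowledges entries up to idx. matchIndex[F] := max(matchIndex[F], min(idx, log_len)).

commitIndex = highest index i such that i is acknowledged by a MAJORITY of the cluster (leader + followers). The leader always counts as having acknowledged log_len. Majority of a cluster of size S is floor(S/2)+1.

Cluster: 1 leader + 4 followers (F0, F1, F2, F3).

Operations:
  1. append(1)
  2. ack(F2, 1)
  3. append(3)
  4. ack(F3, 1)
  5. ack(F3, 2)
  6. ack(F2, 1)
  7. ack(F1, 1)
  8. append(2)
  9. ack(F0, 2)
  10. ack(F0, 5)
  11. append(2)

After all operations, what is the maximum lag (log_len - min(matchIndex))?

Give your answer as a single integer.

Op 1: append 1 -> log_len=1
Op 2: F2 acks idx 1 -> match: F0=0 F1=0 F2=1 F3=0; commitIndex=0
Op 3: append 3 -> log_len=4
Op 4: F3 acks idx 1 -> match: F0=0 F1=0 F2=1 F3=1; commitIndex=1
Op 5: F3 acks idx 2 -> match: F0=0 F1=0 F2=1 F3=2; commitIndex=1
Op 6: F2 acks idx 1 -> match: F0=0 F1=0 F2=1 F3=2; commitIndex=1
Op 7: F1 acks idx 1 -> match: F0=0 F1=1 F2=1 F3=2; commitIndex=1
Op 8: append 2 -> log_len=6
Op 9: F0 acks idx 2 -> match: F0=2 F1=1 F2=1 F3=2; commitIndex=2
Op 10: F0 acks idx 5 -> match: F0=5 F1=1 F2=1 F3=2; commitIndex=2
Op 11: append 2 -> log_len=8

Answer: 7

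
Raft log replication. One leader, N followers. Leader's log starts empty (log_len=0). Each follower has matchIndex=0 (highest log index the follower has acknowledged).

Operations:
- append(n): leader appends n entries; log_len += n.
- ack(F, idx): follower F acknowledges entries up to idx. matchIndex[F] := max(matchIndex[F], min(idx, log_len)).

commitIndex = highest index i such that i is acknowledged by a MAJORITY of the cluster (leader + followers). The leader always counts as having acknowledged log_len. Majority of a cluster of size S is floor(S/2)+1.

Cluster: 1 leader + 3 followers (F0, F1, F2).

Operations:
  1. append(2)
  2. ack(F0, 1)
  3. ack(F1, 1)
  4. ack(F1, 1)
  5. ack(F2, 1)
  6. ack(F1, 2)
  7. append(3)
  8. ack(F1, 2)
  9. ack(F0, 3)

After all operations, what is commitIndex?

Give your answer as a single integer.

Op 1: append 2 -> log_len=2
Op 2: F0 acks idx 1 -> match: F0=1 F1=0 F2=0; commitIndex=0
Op 3: F1 acks idx 1 -> match: F0=1 F1=1 F2=0; commitIndex=1
Op 4: F1 acks idx 1 -> match: F0=1 F1=1 F2=0; commitIndex=1
Op 5: F2 acks idx 1 -> match: F0=1 F1=1 F2=1; commitIndex=1
Op 6: F1 acks idx 2 -> match: F0=1 F1=2 F2=1; commitIndex=1
Op 7: append 3 -> log_len=5
Op 8: F1 acks idx 2 -> match: F0=1 F1=2 F2=1; commitIndex=1
Op 9: F0 acks idx 3 -> match: F0=3 F1=2 F2=1; commitIndex=2

Answer: 2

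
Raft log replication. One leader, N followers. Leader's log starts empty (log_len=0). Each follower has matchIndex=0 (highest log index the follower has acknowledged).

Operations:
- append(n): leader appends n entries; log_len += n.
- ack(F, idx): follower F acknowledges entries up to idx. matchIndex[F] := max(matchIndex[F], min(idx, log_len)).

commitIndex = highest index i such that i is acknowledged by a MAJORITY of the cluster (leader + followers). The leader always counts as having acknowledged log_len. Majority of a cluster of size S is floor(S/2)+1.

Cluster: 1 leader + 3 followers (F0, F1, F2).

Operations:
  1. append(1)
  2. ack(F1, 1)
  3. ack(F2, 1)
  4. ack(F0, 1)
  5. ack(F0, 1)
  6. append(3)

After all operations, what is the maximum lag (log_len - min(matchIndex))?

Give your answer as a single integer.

Op 1: append 1 -> log_len=1
Op 2: F1 acks idx 1 -> match: F0=0 F1=1 F2=0; commitIndex=0
Op 3: F2 acks idx 1 -> match: F0=0 F1=1 F2=1; commitIndex=1
Op 4: F0 acks idx 1 -> match: F0=1 F1=1 F2=1; commitIndex=1
Op 5: F0 acks idx 1 -> match: F0=1 F1=1 F2=1; commitIndex=1
Op 6: append 3 -> log_len=4

Answer: 3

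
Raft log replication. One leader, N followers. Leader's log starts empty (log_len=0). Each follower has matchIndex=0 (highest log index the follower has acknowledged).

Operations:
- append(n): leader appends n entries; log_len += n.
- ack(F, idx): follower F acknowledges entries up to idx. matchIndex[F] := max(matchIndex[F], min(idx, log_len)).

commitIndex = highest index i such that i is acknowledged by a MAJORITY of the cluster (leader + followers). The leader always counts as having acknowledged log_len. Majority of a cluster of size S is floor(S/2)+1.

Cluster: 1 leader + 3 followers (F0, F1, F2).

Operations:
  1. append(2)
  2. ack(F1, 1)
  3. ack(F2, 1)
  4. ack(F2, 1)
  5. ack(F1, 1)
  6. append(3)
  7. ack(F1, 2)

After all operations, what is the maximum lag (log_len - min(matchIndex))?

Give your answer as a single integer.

Op 1: append 2 -> log_len=2
Op 2: F1 acks idx 1 -> match: F0=0 F1=1 F2=0; commitIndex=0
Op 3: F2 acks idx 1 -> match: F0=0 F1=1 F2=1; commitIndex=1
Op 4: F2 acks idx 1 -> match: F0=0 F1=1 F2=1; commitIndex=1
Op 5: F1 acks idx 1 -> match: F0=0 F1=1 F2=1; commitIndex=1
Op 6: append 3 -> log_len=5
Op 7: F1 acks idx 2 -> match: F0=0 F1=2 F2=1; commitIndex=1

Answer: 5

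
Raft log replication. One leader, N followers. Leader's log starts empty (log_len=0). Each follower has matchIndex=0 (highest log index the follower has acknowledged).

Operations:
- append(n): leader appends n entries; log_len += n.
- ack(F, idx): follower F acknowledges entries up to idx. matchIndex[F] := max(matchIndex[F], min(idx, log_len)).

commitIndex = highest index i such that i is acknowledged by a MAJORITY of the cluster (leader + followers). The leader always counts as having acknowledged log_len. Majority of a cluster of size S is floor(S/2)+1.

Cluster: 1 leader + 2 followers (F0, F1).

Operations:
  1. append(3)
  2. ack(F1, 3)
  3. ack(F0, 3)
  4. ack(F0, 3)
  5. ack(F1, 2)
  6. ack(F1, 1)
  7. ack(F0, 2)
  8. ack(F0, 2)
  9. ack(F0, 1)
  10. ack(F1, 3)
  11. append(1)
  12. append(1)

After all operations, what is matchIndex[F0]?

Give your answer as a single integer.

Answer: 3

Derivation:
Op 1: append 3 -> log_len=3
Op 2: F1 acks idx 3 -> match: F0=0 F1=3; commitIndex=3
Op 3: F0 acks idx 3 -> match: F0=3 F1=3; commitIndex=3
Op 4: F0 acks idx 3 -> match: F0=3 F1=3; commitIndex=3
Op 5: F1 acks idx 2 -> match: F0=3 F1=3; commitIndex=3
Op 6: F1 acks idx 1 -> match: F0=3 F1=3; commitIndex=3
Op 7: F0 acks idx 2 -> match: F0=3 F1=3; commitIndex=3
Op 8: F0 acks idx 2 -> match: F0=3 F1=3; commitIndex=3
Op 9: F0 acks idx 1 -> match: F0=3 F1=3; commitIndex=3
Op 10: F1 acks idx 3 -> match: F0=3 F1=3; commitIndex=3
Op 11: append 1 -> log_len=4
Op 12: append 1 -> log_len=5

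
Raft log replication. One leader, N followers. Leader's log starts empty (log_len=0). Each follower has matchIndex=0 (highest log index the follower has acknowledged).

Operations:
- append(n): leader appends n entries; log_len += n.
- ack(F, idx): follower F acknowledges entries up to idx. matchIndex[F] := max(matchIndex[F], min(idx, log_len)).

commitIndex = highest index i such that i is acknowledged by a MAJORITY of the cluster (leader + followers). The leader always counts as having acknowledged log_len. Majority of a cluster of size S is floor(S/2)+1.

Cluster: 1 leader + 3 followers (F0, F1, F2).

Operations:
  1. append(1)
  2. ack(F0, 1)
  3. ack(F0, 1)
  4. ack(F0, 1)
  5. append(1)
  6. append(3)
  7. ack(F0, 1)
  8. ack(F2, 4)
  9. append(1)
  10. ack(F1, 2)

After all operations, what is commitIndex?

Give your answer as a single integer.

Op 1: append 1 -> log_len=1
Op 2: F0 acks idx 1 -> match: F0=1 F1=0 F2=0; commitIndex=0
Op 3: F0 acks idx 1 -> match: F0=1 F1=0 F2=0; commitIndex=0
Op 4: F0 acks idx 1 -> match: F0=1 F1=0 F2=0; commitIndex=0
Op 5: append 1 -> log_len=2
Op 6: append 3 -> log_len=5
Op 7: F0 acks idx 1 -> match: F0=1 F1=0 F2=0; commitIndex=0
Op 8: F2 acks idx 4 -> match: F0=1 F1=0 F2=4; commitIndex=1
Op 9: append 1 -> log_len=6
Op 10: F1 acks idx 2 -> match: F0=1 F1=2 F2=4; commitIndex=2

Answer: 2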